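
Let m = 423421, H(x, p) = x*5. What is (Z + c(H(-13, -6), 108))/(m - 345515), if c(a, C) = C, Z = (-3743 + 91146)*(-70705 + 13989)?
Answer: -2478574220/38953 ≈ -63630.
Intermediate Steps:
H(x, p) = 5*x
Z = -4957148548 (Z = 87403*(-56716) = -4957148548)
(Z + c(H(-13, -6), 108))/(m - 345515) = (-4957148548 + 108)/(423421 - 345515) = -4957148440/77906 = -4957148440*1/77906 = -2478574220/38953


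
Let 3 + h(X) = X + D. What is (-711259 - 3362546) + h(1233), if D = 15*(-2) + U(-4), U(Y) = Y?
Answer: -4072609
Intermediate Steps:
D = -34 (D = 15*(-2) - 4 = -30 - 4 = -34)
h(X) = -37 + X (h(X) = -3 + (X - 34) = -3 + (-34 + X) = -37 + X)
(-711259 - 3362546) + h(1233) = (-711259 - 3362546) + (-37 + 1233) = -4073805 + 1196 = -4072609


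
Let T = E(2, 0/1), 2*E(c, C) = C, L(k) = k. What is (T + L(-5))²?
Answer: 25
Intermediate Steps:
E(c, C) = C/2
T = 0 (T = (0/1)/2 = (0*1)/2 = (½)*0 = 0)
(T + L(-5))² = (0 - 5)² = (-5)² = 25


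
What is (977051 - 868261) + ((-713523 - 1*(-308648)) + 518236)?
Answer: 222151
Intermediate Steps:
(977051 - 868261) + ((-713523 - 1*(-308648)) + 518236) = 108790 + ((-713523 + 308648) + 518236) = 108790 + (-404875 + 518236) = 108790 + 113361 = 222151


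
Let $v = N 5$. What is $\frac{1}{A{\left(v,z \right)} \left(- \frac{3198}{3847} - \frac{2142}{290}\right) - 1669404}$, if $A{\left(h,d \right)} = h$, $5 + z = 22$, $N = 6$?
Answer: $- \frac{111563}{186271221534} \approx -5.9893 \cdot 10^{-7}$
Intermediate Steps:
$z = 17$ ($z = -5 + 22 = 17$)
$v = 30$ ($v = 6 \cdot 5 = 30$)
$\frac{1}{A{\left(v,z \right)} \left(- \frac{3198}{3847} - \frac{2142}{290}\right) - 1669404} = \frac{1}{30 \left(- \frac{3198}{3847} - \frac{2142}{290}\right) - 1669404} = \frac{1}{30 \left(\left(-3198\right) \frac{1}{3847} - \frac{1071}{145}\right) - 1669404} = \frac{1}{30 \left(- \frac{3198}{3847} - \frac{1071}{145}\right) - 1669404} = \frac{1}{30 \left(- \frac{4583847}{557815}\right) - 1669404} = \frac{1}{- \frac{27503082}{111563} - 1669404} = \frac{1}{- \frac{186271221534}{111563}} = - \frac{111563}{186271221534}$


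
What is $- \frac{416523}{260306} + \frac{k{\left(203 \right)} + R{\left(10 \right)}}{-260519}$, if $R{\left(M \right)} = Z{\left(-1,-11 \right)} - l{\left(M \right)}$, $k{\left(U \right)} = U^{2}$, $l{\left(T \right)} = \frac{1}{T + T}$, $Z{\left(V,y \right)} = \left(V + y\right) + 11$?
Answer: $- \frac{170341188671}{96878084020} \approx -1.7583$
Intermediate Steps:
$Z{\left(V,y \right)} = 11 + V + y$
$l{\left(T \right)} = \frac{1}{2 T}$
$R{\left(M \right)} = -1 - \frac{1}{2 M}$ ($R{\left(M \right)} = \left(11 - 1 - 11\right) - \frac{1}{2 M} = -1 - \frac{1}{2 M}$)
$- \frac{416523}{260306} + \frac{k{\left(203 \right)} + R{\left(10 \right)}}{-260519} = - \frac{416523}{260306} + \frac{203^{2} + \frac{- \frac{1}{2} - 10}{10}}{-260519} = \left(-416523\right) \frac{1}{260306} + \left(41209 + \frac{- \frac{1}{2} - 10}{10}\right) \left(- \frac{1}{260519}\right) = - \frac{416523}{260306} + \left(41209 + \frac{1}{10} \left(- \frac{21}{2}\right)\right) \left(- \frac{1}{260519}\right) = - \frac{416523}{260306} + \left(41209 - \frac{21}{20}\right) \left(- \frac{1}{260519}\right) = - \frac{416523}{260306} + \frac{824159}{20} \left(- \frac{1}{260519}\right) = - \frac{416523}{260306} - \frac{117737}{744340} = - \frac{170341188671}{96878084020}$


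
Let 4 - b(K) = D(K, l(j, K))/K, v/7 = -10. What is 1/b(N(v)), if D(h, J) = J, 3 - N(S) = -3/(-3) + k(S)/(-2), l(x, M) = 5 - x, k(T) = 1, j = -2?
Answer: ⅚ ≈ 0.83333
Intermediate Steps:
v = -70 (v = 7*(-10) = -70)
N(S) = 5/2 (N(S) = 3 - (-3/(-3) + 1/(-2)) = 3 - (-3*(-⅓) + 1*(-½)) = 3 - (1 - ½) = 3 - 1*½ = 3 - ½ = 5/2)
b(K) = 4 - 7/K (b(K) = 4 - (5 - 1*(-2))/K = 4 - (5 + 2)/K = 4 - 7/K)
1/b(N(v)) = 1/(4 - 7/5/2) = 1/(4 - 7*⅖) = 1/(4 - 14/5) = 1/(6/5) = ⅚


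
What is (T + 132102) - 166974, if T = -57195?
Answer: -92067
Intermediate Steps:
(T + 132102) - 166974 = (-57195 + 132102) - 166974 = 74907 - 166974 = -92067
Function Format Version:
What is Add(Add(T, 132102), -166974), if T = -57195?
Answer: -92067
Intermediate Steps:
Add(Add(T, 132102), -166974) = Add(Add(-57195, 132102), -166974) = Add(74907, -166974) = -92067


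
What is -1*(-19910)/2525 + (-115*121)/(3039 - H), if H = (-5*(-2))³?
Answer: 1092223/1029695 ≈ 1.0607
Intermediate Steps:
H = 1000 (H = 10³ = 1000)
-1*(-19910)/2525 + (-115*121)/(3039 - H) = -1*(-19910)/2525 + (-115*121)/(3039 - 1*1000) = 19910*(1/2525) - 13915/(3039 - 1000) = 3982/505 - 13915/2039 = 1092223/1029695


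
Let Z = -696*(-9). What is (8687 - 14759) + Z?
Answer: 192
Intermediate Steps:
Z = 6264
(8687 - 14759) + Z = (8687 - 14759) + 6264 = -6072 + 6264 = 192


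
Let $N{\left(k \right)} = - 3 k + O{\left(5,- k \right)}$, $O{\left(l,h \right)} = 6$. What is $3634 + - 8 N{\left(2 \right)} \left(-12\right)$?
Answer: $3634$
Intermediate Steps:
$N{\left(k \right)} = 6 - 3 k$ ($N{\left(k \right)} = - 3 k + 6 = 6 - 3 k$)
$3634 + - 8 N{\left(2 \right)} \left(-12\right) = 3634 + - 8 \left(6 - 6\right) \left(-12\right) = 3634 + \left(-8\right) 0 \left(-12\right) = 3634 + 0 \left(-12\right) = 3634 + 0 = 3634$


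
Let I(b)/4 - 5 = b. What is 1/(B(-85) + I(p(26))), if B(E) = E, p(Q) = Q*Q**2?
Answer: 1/70239 ≈ 1.4237e-5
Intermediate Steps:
p(Q) = Q**3
I(b) = 20 + 4*b
1/(B(-85) + I(p(26))) = 1/(-85 + (20 + 4*26**3)) = 1/(-85 + (20 + 4*17576)) = 1/(-85 + (20 + 70304)) = 1/(-85 + 70324) = 1/70239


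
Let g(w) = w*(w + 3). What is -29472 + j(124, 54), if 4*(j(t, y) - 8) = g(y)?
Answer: -57389/2 ≈ -28695.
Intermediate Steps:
g(w) = w*(3 + w)
j(t, y) = 8 + y*(3 + y)/4 (j(t, y) = 8 + (y*(3 + y))/4 = 8 + y*(3 + y)/4)
-29472 + j(124, 54) = -29472 + (8 + (¼)*54*(3 + 54)) = -29472 + (8 + (¼)*54*57) = -29472 + (8 + 1539/2) = -29472 + 1555/2 = -57389/2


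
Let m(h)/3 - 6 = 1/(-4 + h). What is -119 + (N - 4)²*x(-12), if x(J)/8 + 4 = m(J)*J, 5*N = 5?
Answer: -15797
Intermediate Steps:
N = 1 (N = (⅕)*5 = 1)
m(h) = 18 + 3/(-4 + h)
x(J) = -32 + 24*J*(-23 + 6*J)/(-4 + J) (x(J) = -32 + 8*((3*(-23 + 6*J)/(-4 + J))*J) = -32 + 8*(3*J*(-23 + 6*J)/(-4 + J)) = -32 + 24*J*(-23 + 6*J)/(-4 + J))
-119 + (N - 4)²*x(-12) = -119 + (1 - 4)²*(8*(16 - 73*(-12) + 18*(-12)²)/(-4 - 12)) = -119 + (-3)²*(8*(16 + 876 + 18*144)/(-16)) = -119 + 9*(8*(-1/16)*(16 + 876 + 2592)) = -119 + 9*(8*(-1/16)*3484) = -119 + 9*(-1742) = -119 - 15678 = -15797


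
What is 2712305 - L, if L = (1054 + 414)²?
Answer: 557281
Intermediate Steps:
L = 2155024 (L = 1468² = 2155024)
2712305 - L = 2712305 - 1*2155024 = 2712305 - 2155024 = 557281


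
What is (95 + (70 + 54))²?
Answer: 47961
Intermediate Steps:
(95 + (70 + 54))² = (95 + 124)² = 219² = 47961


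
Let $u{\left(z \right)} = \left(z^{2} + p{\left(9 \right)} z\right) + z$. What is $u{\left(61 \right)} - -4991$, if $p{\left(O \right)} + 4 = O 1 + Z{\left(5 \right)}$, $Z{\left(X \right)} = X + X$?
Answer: $9688$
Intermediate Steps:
$Z{\left(X \right)} = 2 X$
$p{\left(O \right)} = 6 + O$ ($p{\left(O \right)} = -4 + \left(O 1 + 2 \cdot 5\right) = -4 + \left(O + 10\right) = -4 + \left(10 + O\right) = 6 + O$)
$u{\left(z \right)} = z^{2} + 16 z$ ($u{\left(z \right)} = \left(z^{2} + \left(6 + 9\right) z\right) + z = \left(z^{2} + 15 z\right) + z = z^{2} + 16 z$)
$u{\left(61 \right)} - -4991 = 61 \left(16 + 61\right) - -4991 = 61 \cdot 77 + 4991 = 4697 + 4991 = 9688$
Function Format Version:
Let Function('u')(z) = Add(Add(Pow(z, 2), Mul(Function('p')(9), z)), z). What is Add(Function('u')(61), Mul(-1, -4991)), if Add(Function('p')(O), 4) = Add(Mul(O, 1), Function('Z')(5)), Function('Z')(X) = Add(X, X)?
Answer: 9688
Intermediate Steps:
Function('Z')(X) = Mul(2, X)
Function('p')(O) = Add(6, O) (Function('p')(O) = Add(-4, Add(Mul(O, 1), Mul(2, 5))) = Add(-4, Add(O, 10)) = Add(-4, Add(10, O)) = Add(6, O))
Function('u')(z) = Add(Pow(z, 2), Mul(16, z)) (Function('u')(z) = Add(Add(Pow(z, 2), Mul(Add(6, 9), z)), z) = Add(Add(Pow(z, 2), Mul(15, z)), z) = Add(Pow(z, 2), Mul(16, z)))
Add(Function('u')(61), Mul(-1, -4991)) = Add(Mul(61, Add(16, 61)), Mul(-1, -4991)) = Add(Mul(61, 77), 4991) = Add(4697, 4991) = 9688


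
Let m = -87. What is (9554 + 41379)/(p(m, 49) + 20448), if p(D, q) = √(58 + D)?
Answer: 1041477984/418120733 - 50933*I*√29/418120733 ≈ 2.4909 - 0.00065599*I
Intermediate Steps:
(9554 + 41379)/(p(m, 49) + 20448) = (9554 + 41379)/(√(58 - 87) + 20448) = 50933/(√(-29) + 20448) = 50933/(I*√29 + 20448) = 50933/(20448 + I*√29)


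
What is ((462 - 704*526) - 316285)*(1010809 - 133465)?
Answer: -601969406688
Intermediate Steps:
((462 - 704*526) - 316285)*(1010809 - 133465) = ((462 - 370304) - 316285)*877344 = (-369842 - 316285)*877344 = -686127*877344 = -601969406688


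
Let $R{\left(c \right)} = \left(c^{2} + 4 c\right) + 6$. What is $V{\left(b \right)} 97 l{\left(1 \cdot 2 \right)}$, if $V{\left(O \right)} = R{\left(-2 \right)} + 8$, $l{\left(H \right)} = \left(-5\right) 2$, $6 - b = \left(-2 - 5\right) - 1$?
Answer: $-9700$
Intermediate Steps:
$b = 14$ ($b = 6 - \left(\left(-2 - 5\right) - 1\right) = 6 - \left(-7 - 1\right) = 6 - -8 = 6 + 8 = 14$)
$R{\left(c \right)} = 6 + c^{2} + 4 c$
$l{\left(H \right)} = -10$
$V{\left(O \right)} = 10$ ($V{\left(O \right)} = \left(6 + \left(-2\right)^{2} + 4 \left(-2\right)\right) + 8 = \left(6 + 4 - 8\right) + 8 = 2 + 8 = 10$)
$V{\left(b \right)} 97 l{\left(1 \cdot 2 \right)} = 10 \cdot 97 \left(-10\right) = 970 \left(-10\right) = -9700$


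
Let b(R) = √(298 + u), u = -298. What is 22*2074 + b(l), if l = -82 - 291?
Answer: 45628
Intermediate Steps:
l = -373
b(R) = 0 (b(R) = √(298 - 298) = √0 = 0)
22*2074 + b(l) = 22*2074 + 0 = 45628 + 0 = 45628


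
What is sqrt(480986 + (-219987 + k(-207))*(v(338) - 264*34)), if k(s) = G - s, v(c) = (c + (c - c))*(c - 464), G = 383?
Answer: sqrt(11313467894) ≈ 1.0636e+5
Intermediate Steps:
v(c) = c*(-464 + c) (v(c) = (c + 0)*(-464 + c) = c*(-464 + c))
k(s) = 383 - s
sqrt(480986 + (-219987 + k(-207))*(v(338) - 264*34)) = sqrt(480986 + (-219987 + (383 - 1*(-207)))*(338*(-464 + 338) - 264*34)) = sqrt(480986 + (-219987 + (383 + 207))*(338*(-126) - 8976)) = sqrt(480986 + (-219987 + 590)*(-42588 - 8976)) = sqrt(480986 - 219397*(-51564)) = sqrt(480986 + 11312986908) = sqrt(11313467894)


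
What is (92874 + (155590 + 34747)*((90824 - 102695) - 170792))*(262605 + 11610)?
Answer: -9533752067047755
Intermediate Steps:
(92874 + (155590 + 34747)*((90824 - 102695) - 170792))*(262605 + 11610) = (92874 + 190337*(-11871 - 170792))*274215 = (92874 + 190337*(-182663))*274215 = (92874 - 34767527431)*274215 = -34767434557*274215 = -9533752067047755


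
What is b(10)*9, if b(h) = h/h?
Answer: 9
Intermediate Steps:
b(h) = 1
b(10)*9 = 1*9 = 9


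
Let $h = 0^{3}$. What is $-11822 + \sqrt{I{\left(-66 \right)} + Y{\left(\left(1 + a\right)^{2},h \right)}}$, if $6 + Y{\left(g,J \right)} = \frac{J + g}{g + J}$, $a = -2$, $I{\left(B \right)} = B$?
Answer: $-11822 + i \sqrt{71} \approx -11822.0 + 8.4261 i$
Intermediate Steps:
$h = 0$
$Y{\left(g,J \right)} = -5$ ($Y{\left(g,J \right)} = -6 + \frac{J + g}{g + J} = -6 + \frac{J + g}{J + g} = -6 + 1 = -5$)
$-11822 + \sqrt{I{\left(-66 \right)} + Y{\left(\left(1 + a\right)^{2},h \right)}} = -11822 + \sqrt{-66 - 5} = -11822 + \sqrt{-71} = -11822 + i \sqrt{71}$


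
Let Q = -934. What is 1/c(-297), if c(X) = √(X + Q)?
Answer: -I*√1231/1231 ≈ -0.028502*I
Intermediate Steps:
c(X) = √(-934 + X) (c(X) = √(X - 934) = √(-934 + X))
1/c(-297) = 1/(√(-934 - 297)) = 1/(√(-1231)) = 1/(I*√1231) = -I*√1231/1231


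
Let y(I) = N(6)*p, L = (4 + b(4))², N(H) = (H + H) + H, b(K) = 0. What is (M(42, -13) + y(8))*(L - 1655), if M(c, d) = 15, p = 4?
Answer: -142593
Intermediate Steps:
N(H) = 3*H (N(H) = 2*H + H = 3*H)
L = 16 (L = (4 + 0)² = 4² = 16)
y(I) = 72 (y(I) = (3*6)*4 = 18*4 = 72)
(M(42, -13) + y(8))*(L - 1655) = (15 + 72)*(16 - 1655) = 87*(-1639) = -142593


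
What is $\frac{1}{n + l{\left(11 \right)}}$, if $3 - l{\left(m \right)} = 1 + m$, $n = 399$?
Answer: $\frac{1}{390} \approx 0.0025641$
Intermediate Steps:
$l{\left(m \right)} = 2 - m$ ($l{\left(m \right)} = 3 - \left(1 + m\right) = 2 - m$)
$\frac{1}{n + l{\left(11 \right)}} = \frac{1}{399 + \left(2 - 11\right)} = \frac{1}{399 - 9} = \frac{1}{390}$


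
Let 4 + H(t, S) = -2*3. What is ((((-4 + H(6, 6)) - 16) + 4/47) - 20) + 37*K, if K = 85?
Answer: 145469/47 ≈ 3095.1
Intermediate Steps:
H(t, S) = -10 (H(t, S) = -4 - 2*3 = -4 - 6 = -10)
((((-4 + H(6, 6)) - 16) + 4/47) - 20) + 37*K = ((((-4 - 10) - 16) + 4/47) - 20) + 37*85 = (((-14 - 16) + 4*(1/47)) - 20) + 3145 = ((-30 + 4/47) - 20) + 3145 = (-1406/47 - 20) + 3145 = -2346/47 + 3145 = 145469/47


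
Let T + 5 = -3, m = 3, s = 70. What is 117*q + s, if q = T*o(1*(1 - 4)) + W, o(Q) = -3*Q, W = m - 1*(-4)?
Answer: -7535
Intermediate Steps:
T = -8 (T = -5 - 3 = -8)
W = 7 (W = 3 - 1*(-4) = 3 + 4 = 7)
q = -65 (q = -(-24)*1*(1 - 4) + 7 = -(-24)*1*(-3) + 7 = -(-24)*(-3) + 7 = -8*9 + 7 = -72 + 7 = -65)
117*q + s = 117*(-65) + 70 = -7605 + 70 = -7535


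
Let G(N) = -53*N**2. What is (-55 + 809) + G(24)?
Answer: -29774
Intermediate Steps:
(-55 + 809) + G(24) = (-55 + 809) - 53*24**2 = 754 - 53*576 = 754 - 30528 = -29774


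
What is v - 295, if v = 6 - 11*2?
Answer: -311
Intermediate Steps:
v = -16 (v = 6 - 22 = -16)
v - 295 = -16 - 295 = -311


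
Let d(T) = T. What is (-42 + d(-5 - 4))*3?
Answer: -153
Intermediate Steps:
(-42 + d(-5 - 4))*3 = (-42 + (-5 - 4))*3 = (-42 - 9)*3 = -51*3 = -153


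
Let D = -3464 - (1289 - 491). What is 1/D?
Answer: -1/4262 ≈ -0.00023463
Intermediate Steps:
D = -4262 (D = -3464 - 1*798 = -3464 - 798 = -4262)
1/D = 1/(-4262) = -1/4262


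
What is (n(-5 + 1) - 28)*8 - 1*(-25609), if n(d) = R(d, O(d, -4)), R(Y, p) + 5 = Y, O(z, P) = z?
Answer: 25313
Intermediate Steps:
R(Y, p) = -5 + Y
n(d) = -5 + d
(n(-5 + 1) - 28)*8 - 1*(-25609) = ((-5 + (-5 + 1)) - 28)*8 - 1*(-25609) = ((-5 - 4) - 28)*8 + 25609 = (-9 - 28)*8 + 25609 = -37*8 + 25609 = -296 + 25609 = 25313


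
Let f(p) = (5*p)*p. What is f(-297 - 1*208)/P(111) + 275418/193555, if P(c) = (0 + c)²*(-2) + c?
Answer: -240050540417/4748097705 ≈ -50.557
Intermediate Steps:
f(p) = 5*p²
P(c) = c - 2*c² (P(c) = c²*(-2) + c = -2*c² + c = c - 2*c²)
f(-297 - 1*208)/P(111) + 275418/193555 = (5*(-297 - 1*208)²)/((111*(1 - 2*111))) + 275418/193555 = (5*(-297 - 208)²)/((111*(1 - 222))) + 275418*(1/193555) = (5*(-505)²)/((111*(-221))) + 275418/193555 = (5*255025)/(-24531) + 275418/193555 = 1275125*(-1/24531) + 275418/193555 = -1275125/24531 + 275418/193555 = -240050540417/4748097705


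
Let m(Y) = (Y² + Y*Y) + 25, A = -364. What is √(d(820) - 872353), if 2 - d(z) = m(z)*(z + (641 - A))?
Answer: 2*I*√613794494 ≈ 49550.0*I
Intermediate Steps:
m(Y) = 25 + 2*Y² (m(Y) = (Y² + Y²) + 25 = 2*Y² + 25 = 25 + 2*Y²)
d(z) = 2 - (25 + 2*z²)*(1005 + z) (d(z) = 2 - (25 + 2*z²)*(z + (641 - 1*(-364))) = 2 - (25 + 2*z²)*(z + (641 + 364)) = 2 - (25 + 2*z²)*(z + 1005) = 2 - (25 + 2*z²)*(1005 + z))
√(d(820) - 872353) = √((-25123 - 2010*820² - 1*820*(25 + 2*820²)) - 872353) = √((-25123 - 2010*672400 - 1*820*(25 + 2*672400)) - 872353) = √((-25123 - 1351524000 - 1*820*(25 + 1344800)) - 872353) = √((-25123 - 1351524000 - 1*820*1344825) - 872353) = √((-25123 - 1351524000 - 1102756500) - 872353) = √(-2454305623 - 872353) = √(-2455177976) = 2*I*√613794494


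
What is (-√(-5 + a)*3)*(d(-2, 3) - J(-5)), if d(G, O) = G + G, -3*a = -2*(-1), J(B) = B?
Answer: -I*√51 ≈ -7.1414*I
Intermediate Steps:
a = -⅔ (a = -(-2)*(-1)/3 = -⅓*2 = -⅔ ≈ -0.66667)
d(G, O) = 2*G
(-√(-5 + a)*3)*(d(-2, 3) - J(-5)) = (-√(-5 - ⅔)*3)*(2*(-2) - 1*(-5)) = (-√(-17/3)*3)*(-4 + 5) = (-I*√51/3*3)*1 = -I*√51*1 = -I*√51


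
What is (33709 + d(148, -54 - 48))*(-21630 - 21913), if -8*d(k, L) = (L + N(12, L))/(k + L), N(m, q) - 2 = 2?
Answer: -270075675215/184 ≈ -1.4678e+9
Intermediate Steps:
N(m, q) = 4 (N(m, q) = 2 + 2 = 4)
d(k, L) = -(4 + L)/(8*(L + k)) (d(k, L) = -(L + 4)/(8*(k + L)) = -(4 + L)/(8*(L + k)))
(33709 + d(148, -54 - 48))*(-21630 - 21913) = (33709 + (-4 - (-54 - 48))/(8*((-54 - 48) + 148)))*(-21630 - 21913) = (33709 + (-4 - 1*(-102))/(8*(-102 + 148)))*(-43543) = (33709 + (⅛)*(-4 + 102)/46)*(-43543) = (33709 + (⅛)*(1/46)*98)*(-43543) = (33709 + 49/184)*(-43543) = (6202505/184)*(-43543) = -270075675215/184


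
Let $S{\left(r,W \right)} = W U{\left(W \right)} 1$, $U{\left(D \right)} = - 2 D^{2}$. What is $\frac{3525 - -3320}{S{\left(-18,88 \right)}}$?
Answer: $- \frac{6845}{1362944} \approx -0.0050222$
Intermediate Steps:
$S{\left(r,W \right)} = - 2 W^{3}$ ($S{\left(r,W \right)} = W \left(- 2 W^{2}\right) 1 = - 2 W^{3} \cdot 1 = - 2 W^{3}$)
$\frac{3525 - -3320}{S{\left(-18,88 \right)}} = \frac{3525 - -3320}{\left(-2\right) 88^{3}} = \frac{3525 + 3320}{\left(-2\right) 681472} = \frac{6845}{-1362944} = 6845 \left(- \frac{1}{1362944}\right) = - \frac{6845}{1362944}$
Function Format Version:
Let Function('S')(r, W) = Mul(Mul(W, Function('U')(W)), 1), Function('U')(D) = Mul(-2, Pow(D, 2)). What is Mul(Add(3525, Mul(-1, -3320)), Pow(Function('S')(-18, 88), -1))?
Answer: Rational(-6845, 1362944) ≈ -0.0050222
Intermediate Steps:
Function('S')(r, W) = Mul(-2, Pow(W, 3)) (Function('S')(r, W) = Mul(Mul(W, Mul(-2, Pow(W, 2))), 1) = Mul(Mul(-2, Pow(W, 3)), 1) = Mul(-2, Pow(W, 3)))
Mul(Add(3525, Mul(-1, -3320)), Pow(Function('S')(-18, 88), -1)) = Mul(Add(3525, Mul(-1, -3320)), Pow(Mul(-2, Pow(88, 3)), -1)) = Mul(Add(3525, 3320), Pow(Mul(-2, 681472), -1)) = Mul(6845, Pow(-1362944, -1)) = Mul(6845, Rational(-1, 1362944)) = Rational(-6845, 1362944)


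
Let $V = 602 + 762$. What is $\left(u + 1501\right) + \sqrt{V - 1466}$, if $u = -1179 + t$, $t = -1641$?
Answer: $-1319 + i \sqrt{102} \approx -1319.0 + 10.1 i$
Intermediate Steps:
$u = -2820$ ($u = -1179 - 1641 = -2820$)
$V = 1364$
$\left(u + 1501\right) + \sqrt{V - 1466} = \left(-2820 + 1501\right) + \sqrt{1364 - 1466} = -1319 + \sqrt{-102} = -1319 + i \sqrt{102}$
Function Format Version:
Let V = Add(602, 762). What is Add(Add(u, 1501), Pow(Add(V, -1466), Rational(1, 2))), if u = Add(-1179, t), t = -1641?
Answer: Add(-1319, Mul(I, Pow(102, Rational(1, 2)))) ≈ Add(-1319.0, Mul(10.100, I))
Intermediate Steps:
u = -2820 (u = Add(-1179, -1641) = -2820)
V = 1364
Add(Add(u, 1501), Pow(Add(V, -1466), Rational(1, 2))) = Add(Add(-2820, 1501), Pow(Add(1364, -1466), Rational(1, 2))) = Add(-1319, Pow(-102, Rational(1, 2))) = Add(-1319, Mul(I, Pow(102, Rational(1, 2))))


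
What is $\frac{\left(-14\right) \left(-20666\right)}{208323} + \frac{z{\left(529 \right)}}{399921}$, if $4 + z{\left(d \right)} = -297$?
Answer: $\frac{38548012727}{27770914161} \approx 1.3881$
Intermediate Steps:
$z{\left(d \right)} = -301$ ($z{\left(d \right)} = -4 - 297 = -301$)
$\frac{\left(-14\right) \left(-20666\right)}{208323} + \frac{z{\left(529 \right)}}{399921} = \frac{\left(-14\right) \left(-20666\right)}{208323} - \frac{301}{399921} = 289324 \cdot \frac{1}{208323} - \frac{301}{399921} = \frac{289324}{208323} - \frac{301}{399921} = \frac{38548012727}{27770914161}$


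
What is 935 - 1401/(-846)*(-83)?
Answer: 224909/282 ≈ 797.55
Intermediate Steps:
935 - 1401/(-846)*(-83) = 935 - 1401*(-1/846)*(-83) = 935 + (467/282)*(-83) = 935 - 38761/282 = 224909/282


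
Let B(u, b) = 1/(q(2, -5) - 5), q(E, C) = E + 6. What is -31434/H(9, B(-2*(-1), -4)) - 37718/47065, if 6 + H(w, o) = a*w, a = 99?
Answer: -100854776/2776835 ≈ -36.320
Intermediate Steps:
q(E, C) = 6 + E
B(u, b) = ⅓ (B(u, b) = 1/((6 + 2) - 5) = 1/(8 - 5) = 1/3 = ⅓)
H(w, o) = -6 + 99*w
-31434/H(9, B(-2*(-1), -4)) - 37718/47065 = -31434/(-6 + 99*9) - 37718/47065 = -31434/(-6 + 891) - 37718*1/47065 = -31434/885 - 37718/47065 = -31434*1/885 - 37718/47065 = -10478/295 - 37718/47065 = -100854776/2776835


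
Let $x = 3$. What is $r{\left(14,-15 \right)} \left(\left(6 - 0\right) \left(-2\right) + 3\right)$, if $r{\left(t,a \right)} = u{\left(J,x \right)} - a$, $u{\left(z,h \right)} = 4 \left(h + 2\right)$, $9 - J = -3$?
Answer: $-315$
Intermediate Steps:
$J = 12$ ($J = 9 - -3 = 9 + 3 = 12$)
$u{\left(z,h \right)} = 8 + 4 h$ ($u{\left(z,h \right)} = 4 \left(2 + h\right) = 8 + 4 h$)
$r{\left(t,a \right)} = 20 - a$ ($r{\left(t,a \right)} = \left(8 + 4 \cdot 3\right) - a = \left(8 + 12\right) - a = 20 - a$)
$r{\left(14,-15 \right)} \left(\left(6 - 0\right) \left(-2\right) + 3\right) = \left(20 - -15\right) \left(\left(6 - 0\right) \left(-2\right) + 3\right) = \left(20 + 15\right) \left(\left(6 + 0\right) \left(-2\right) + 3\right) = 35 \left(6 \left(-2\right) + 3\right) = 35 \left(-12 + 3\right) = 35 \left(-9\right) = -315$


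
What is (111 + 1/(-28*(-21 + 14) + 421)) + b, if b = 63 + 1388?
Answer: 963755/617 ≈ 1562.0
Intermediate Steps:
b = 1451
(111 + 1/(-28*(-21 + 14) + 421)) + b = (111 + 1/(-28*(-21 + 14) + 421)) + 1451 = (111 + 1/(-28*(-7) + 421)) + 1451 = (111 + 1/(196 + 421)) + 1451 = (111 + 1/617) + 1451 = 68488/617 + 1451 = 963755/617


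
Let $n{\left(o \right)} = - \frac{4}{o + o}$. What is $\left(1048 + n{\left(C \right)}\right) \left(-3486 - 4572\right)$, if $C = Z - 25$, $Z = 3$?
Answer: $- \frac{92900682}{11} \approx -8.4455 \cdot 10^{6}$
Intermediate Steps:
$C = -22$ ($C = 3 - 25 = -22$)
$n{\left(o \right)} = - \frac{2}{o}$ ($n{\left(o \right)} = - \frac{4}{2 o} = - 4 \frac{1}{2 o} = - \frac{2}{o}$)
$\left(1048 + n{\left(C \right)}\right) \left(-3486 - 4572\right) = \left(1048 - \frac{2}{-22}\right) \left(-3486 - 4572\right) = \left(1048 - - \frac{1}{11}\right) \left(-8058\right) = \left(1048 + \frac{1}{11}\right) \left(-8058\right) = \frac{11529}{11} \left(-8058\right) = - \frac{92900682}{11}$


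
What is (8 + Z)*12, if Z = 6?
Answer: 168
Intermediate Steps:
(8 + Z)*12 = (8 + 6)*12 = 14*12 = 168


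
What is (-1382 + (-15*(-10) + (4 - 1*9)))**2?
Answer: 1530169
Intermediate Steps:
(-1382 + (-15*(-10) + (4 - 1*9)))**2 = (-1382 + (150 + (4 - 9)))**2 = (-1382 + (150 - 5))**2 = (-1382 + 145)**2 = (-1237)**2 = 1530169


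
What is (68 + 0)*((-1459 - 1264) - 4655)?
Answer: -501704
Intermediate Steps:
(68 + 0)*((-1459 - 1264) - 4655) = 68*(-2723 - 4655) = 68*(-7378) = -501704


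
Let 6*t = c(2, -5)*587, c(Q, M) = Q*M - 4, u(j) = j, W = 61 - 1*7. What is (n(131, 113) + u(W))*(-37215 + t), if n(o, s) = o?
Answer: -21414490/3 ≈ -7.1382e+6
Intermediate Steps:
W = 54 (W = 61 - 7 = 54)
c(Q, M) = -4 + M*Q (c(Q, M) = M*Q - 4 = -4 + M*Q)
t = -4109/3 (t = ((-4 - 5*2)*587)/6 = ((-4 - 10)*587)/6 = (-14*587)/6 = (1/6)*(-8218) = -4109/3 ≈ -1369.7)
(n(131, 113) + u(W))*(-37215 + t) = (131 + 54)*(-37215 - 4109/3) = 185*(-115754/3) = -21414490/3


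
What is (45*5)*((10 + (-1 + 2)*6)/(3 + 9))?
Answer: 300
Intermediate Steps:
(45*5)*((10 + (-1 + 2)*6)/(3 + 9)) = 225*((10 + 1*6)/12) = 225*((10 + 6)*(1/12)) = 225*(16*(1/12)) = 225*(4/3) = 300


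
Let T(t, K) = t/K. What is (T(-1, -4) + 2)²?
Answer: 81/16 ≈ 5.0625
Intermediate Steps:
(T(-1, -4) + 2)² = (-1/(-4) + 2)² = (-1*(-¼) + 2)² = (¼ + 2)² = (9/4)² = 81/16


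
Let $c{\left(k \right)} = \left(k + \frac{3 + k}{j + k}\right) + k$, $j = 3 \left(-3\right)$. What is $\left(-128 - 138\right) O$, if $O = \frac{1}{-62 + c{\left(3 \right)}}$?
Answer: $\frac{14}{3} \approx 4.6667$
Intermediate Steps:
$j = -9$
$c{\left(k \right)} = 2 k + \frac{3 + k}{-9 + k}$ ($c{\left(k \right)} = \left(k + \frac{3 + k}{-9 + k}\right) + k = 2 k + \frac{3 + k}{-9 + k}$)
$O = - \frac{1}{57}$ ($O = \frac{1}{-62 + \frac{3 - 51 + 2 \cdot 3^{2}}{-9 + 3}} = \frac{1}{-62 + \frac{3 - 51 + 2 \cdot 9}{-6}} = \frac{1}{-62 - \frac{3 - 51 + 18}{6}} = \frac{1}{-62 - -5} = \frac{1}{-62 + 5} = \frac{1}{-57} = - \frac{1}{57} \approx -0.017544$)
$\left(-128 - 138\right) O = \left(-128 - 138\right) \left(- \frac{1}{57}\right) = \left(-266\right) \left(- \frac{1}{57}\right) = \frac{14}{3}$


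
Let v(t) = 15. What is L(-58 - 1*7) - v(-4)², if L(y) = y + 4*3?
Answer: -278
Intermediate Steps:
L(y) = 12 + y (L(y) = y + 12 = 12 + y)
L(-58 - 1*7) - v(-4)² = (12 + (-58 - 1*7)) - 1*15² = (12 + (-58 - 7)) - 1*225 = (12 - 65) - 225 = -53 - 225 = -278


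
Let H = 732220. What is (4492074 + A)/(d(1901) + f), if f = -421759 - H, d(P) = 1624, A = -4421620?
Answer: -70454/1152355 ≈ -0.061139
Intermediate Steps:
f = -1153979 (f = -421759 - 1*732220 = -421759 - 732220 = -1153979)
(4492074 + A)/(d(1901) + f) = (4492074 - 4421620)/(1624 - 1153979) = 70454/(-1152355) = 70454*(-1/1152355) = -70454/1152355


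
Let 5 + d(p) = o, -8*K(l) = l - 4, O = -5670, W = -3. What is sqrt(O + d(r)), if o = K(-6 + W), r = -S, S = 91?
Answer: 123*I*sqrt(6)/4 ≈ 75.322*I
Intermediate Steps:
r = -91 (r = -1*91 = -91)
K(l) = 1/2 - l/8 (K(l) = -(l - 4)/8 = -(-4 + l)/8 = 1/2 - l/8)
o = 13/8 (o = 1/2 - (-6 - 3)/8 = 1/2 - 1/8*(-9) = 1/2 + 9/8 = 13/8 ≈ 1.6250)
d(p) = -27/8 (d(p) = -5 + 13/8 = -27/8)
sqrt(O + d(r)) = sqrt(-5670 - 27/8) = sqrt(-45387/8) = 123*I*sqrt(6)/4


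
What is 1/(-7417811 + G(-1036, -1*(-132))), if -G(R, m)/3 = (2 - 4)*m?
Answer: -1/7417019 ≈ -1.3483e-7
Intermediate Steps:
G(R, m) = 6*m (G(R, m) = -3*(2 - 4)*m = -(-6)*m = 6*m)
1/(-7417811 + G(-1036, -1*(-132))) = 1/(-7417811 + 6*(-1*(-132))) = 1/(-7417811 + 6*132) = 1/(-7417811 + 792) = 1/(-7417019) = -1/7417019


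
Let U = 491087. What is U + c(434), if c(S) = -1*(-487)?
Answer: 491574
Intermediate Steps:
c(S) = 487
U + c(434) = 491087 + 487 = 491574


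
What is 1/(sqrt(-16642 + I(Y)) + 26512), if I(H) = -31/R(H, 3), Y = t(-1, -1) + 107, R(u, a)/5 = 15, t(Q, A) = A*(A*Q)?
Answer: 1988400/52717708981 - 5*I*sqrt(3744543)/52717708981 ≈ 3.7718e-5 - 1.8353e-7*I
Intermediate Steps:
t(Q, A) = Q*A**2
R(u, a) = 75 (R(u, a) = 5*15 = 75)
Y = 106 (Y = -1*(-1)**2 + 107 = -1*1 + 107 = -1 + 107 = 106)
I(H) = -31/75
1/(sqrt(-16642 + I(Y)) + 26512) = 1/(sqrt(-16642 - 31/75) + 26512) = 1/(sqrt(-1248181/75) + 26512) = 1/(I*sqrt(3744543)/15 + 26512) = 1/(26512 + I*sqrt(3744543)/15)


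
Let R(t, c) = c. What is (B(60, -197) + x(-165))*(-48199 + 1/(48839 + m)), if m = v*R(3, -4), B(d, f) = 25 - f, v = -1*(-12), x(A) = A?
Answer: -134045612256/48791 ≈ -2.7473e+6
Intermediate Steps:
v = 12
m = -48 (m = 12*(-4) = -48)
(B(60, -197) + x(-165))*(-48199 + 1/(48839 + m)) = ((25 - 1*(-197)) - 165)*(-48199 + 1/(48839 - 48)) = ((25 + 197) - 165)*(-48199 + 1/48791) = (222 - 165)*(-48199 + 1/48791) = 57*(-2351677408/48791) = -134045612256/48791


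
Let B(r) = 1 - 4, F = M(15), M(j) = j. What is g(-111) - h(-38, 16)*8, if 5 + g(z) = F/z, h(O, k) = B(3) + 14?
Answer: -3446/37 ≈ -93.135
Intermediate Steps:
F = 15
B(r) = -3
h(O, k) = 11 (h(O, k) = -3 + 14 = 11)
g(z) = -5 + 15/z
g(-111) - h(-38, 16)*8 = (-5 + 15/(-111)) - 11*8 = (-5 + 15*(-1/111)) - 1*88 = (-5 - 5/37) - 88 = -190/37 - 88 = -3446/37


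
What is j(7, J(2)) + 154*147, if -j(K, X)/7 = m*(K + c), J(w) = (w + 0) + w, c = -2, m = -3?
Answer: 22743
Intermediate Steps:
J(w) = 2*w (J(w) = w + w = 2*w)
j(K, X) = -42 + 21*K (j(K, X) = -(-21)*(K - 2) = -(-21)*(-2 + K) = -7*(6 - 3*K) = -42 + 21*K)
j(7, J(2)) + 154*147 = (-42 + 21*7) + 154*147 = (-42 + 147) + 22638 = 105 + 22638 = 22743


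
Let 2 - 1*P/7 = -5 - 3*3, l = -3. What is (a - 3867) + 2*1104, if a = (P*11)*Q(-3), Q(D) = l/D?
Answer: -427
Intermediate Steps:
P = 112 (P = 14 - 7*(-5 - 3*3) = 14 - 7*(-5 - 9) = 14 - 7*(-14) = 14 + 98 = 112)
Q(D) = -3/D
a = 1232 (a = (112*11)*(-3/(-3)) = 1232*(-3*(-⅓)) = 1232*1 = 1232)
(a - 3867) + 2*1104 = (1232 - 3867) + 2*1104 = -2635 + 2208 = -427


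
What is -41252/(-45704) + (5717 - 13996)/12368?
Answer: 16477665/70658384 ≈ 0.23320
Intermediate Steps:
-41252/(-45704) + (5717 - 13996)/12368 = -41252*(-1/45704) - 8279*1/12368 = 10313/11426 - 8279/12368 = 16477665/70658384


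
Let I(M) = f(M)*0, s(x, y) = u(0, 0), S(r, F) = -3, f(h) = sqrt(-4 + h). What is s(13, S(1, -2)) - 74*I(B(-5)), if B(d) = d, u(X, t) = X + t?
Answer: 0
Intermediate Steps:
s(x, y) = 0 (s(x, y) = 0 + 0 = 0)
I(M) = 0 (I(M) = sqrt(-4 + M)*0 = 0)
s(13, S(1, -2)) - 74*I(B(-5)) = 0 - 74*0 = 0 + 0 = 0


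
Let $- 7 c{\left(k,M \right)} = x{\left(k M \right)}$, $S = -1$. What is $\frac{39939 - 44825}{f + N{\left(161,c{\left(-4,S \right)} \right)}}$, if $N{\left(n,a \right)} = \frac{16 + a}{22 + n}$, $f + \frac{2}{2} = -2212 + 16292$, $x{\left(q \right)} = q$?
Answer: $- \frac{2086322}{6011769} \approx -0.34704$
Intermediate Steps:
$f = 14079$ ($f = -1 + \left(-2212 + 16292\right) = -1 + 14080 = 14079$)
$c{\left(k,M \right)} = - \frac{M k}{7}$ ($c{\left(k,M \right)} = - \frac{k M}{7} = - \frac{M k}{7}$)
$N{\left(n,a \right)} = \frac{16 + a}{22 + n}$
$\frac{39939 - 44825}{f + N{\left(161,c{\left(-4,S \right)} \right)}} = \frac{39939 - 44825}{14079 + \frac{16 - \left(- \frac{1}{7}\right) \left(-4\right)}{22 + 161}} = - \frac{4886}{14079 + \frac{16 - \frac{4}{7}}{183}} = - \frac{4886}{14079 + \frac{1}{183} \cdot \frac{108}{7}} = - \frac{4886}{14079 + \frac{36}{427}} = - \frac{4886}{\frac{6011769}{427}} = \left(-4886\right) \frac{427}{6011769} = - \frac{2086322}{6011769}$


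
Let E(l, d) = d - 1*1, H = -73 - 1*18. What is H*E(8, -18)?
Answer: 1729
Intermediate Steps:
H = -91 (H = -73 - 18 = -91)
E(l, d) = -1 + d (E(l, d) = d - 1 = -1 + d)
H*E(8, -18) = -91*(-1 - 18) = -91*(-19) = 1729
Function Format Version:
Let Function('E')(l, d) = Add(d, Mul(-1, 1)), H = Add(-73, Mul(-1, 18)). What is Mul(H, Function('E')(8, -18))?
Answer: 1729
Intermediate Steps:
H = -91 (H = Add(-73, -18) = -91)
Function('E')(l, d) = Add(-1, d) (Function('E')(l, d) = Add(d, -1) = Add(-1, d))
Mul(H, Function('E')(8, -18)) = Mul(-91, Add(-1, -18)) = Mul(-91, -19) = 1729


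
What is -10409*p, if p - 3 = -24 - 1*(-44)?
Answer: -239407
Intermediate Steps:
p = 23 (p = 3 + (-24 - 1*(-44)) = 3 + (-24 + 44) = 3 + 20 = 23)
-10409*p = -10409*23 = -239407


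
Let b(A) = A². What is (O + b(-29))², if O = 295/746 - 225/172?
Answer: 2904847911082881/4115992336 ≈ 7.0575e+5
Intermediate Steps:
O = -58555/64156 (O = 295*(1/746) - 225*1/172 = 295/746 - 225/172 = -58555/64156 ≈ -0.91270)
(O + b(-29))² = (-58555/64156 + (-29)²)² = (-58555/64156 + 841)² = (53896641/64156)² = 2904847911082881/4115992336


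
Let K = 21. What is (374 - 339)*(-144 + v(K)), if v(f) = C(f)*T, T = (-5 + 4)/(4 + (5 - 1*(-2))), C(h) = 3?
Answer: -55545/11 ≈ -5049.5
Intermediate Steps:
T = -1/11 (T = -1/(4 + (5 + 2)) = -1/(4 + 7) = -1/11 ≈ -0.090909)
v(f) = -3/11 (v(f) = 3*(-1/11) = -3/11)
(374 - 339)*(-144 + v(K)) = (374 - 339)*(-144 - 3/11) = 35*(-1587/11) = -55545/11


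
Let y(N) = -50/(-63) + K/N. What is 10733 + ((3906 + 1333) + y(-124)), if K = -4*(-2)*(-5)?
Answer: 31195496/1953 ≈ 15973.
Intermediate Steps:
K = -40 (K = 8*(-5) = -40)
y(N) = 50/63 - 40/N (y(N) = -50/(-63) - 40/N = -50*(-1/63) - 40/N = 50/63 - 40/N)
10733 + ((3906 + 1333) + y(-124)) = 10733 + ((3906 + 1333) + (50/63 - 40/(-124))) = 10733 + (5239 + (50/63 - 40*(-1/124))) = 10733 + (5239 + (50/63 + 10/31)) = 10733 + (5239 + 2180/1953) = 10733 + 10233947/1953 = 31195496/1953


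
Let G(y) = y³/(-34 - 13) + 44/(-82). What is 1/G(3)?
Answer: -1927/2141 ≈ -0.90005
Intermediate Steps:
G(y) = -22/41 - y³/47 (G(y) = y³/(-47) + 44*(-1/82) = y³*(-1/47) - 22/41 = -y³/47 - 22/41 = -22/41 - y³/47)
1/G(3) = 1/(-22/41 - 1/47*3³) = 1/(-22/41 - 1/47*27) = 1/(-22/41 - 27/47) = 1/(-2141/1927) = -1927/2141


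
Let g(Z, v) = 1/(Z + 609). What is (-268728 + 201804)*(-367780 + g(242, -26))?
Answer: 20945925653796/851 ≈ 2.4613e+10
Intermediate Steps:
g(Z, v) = 1/(609 + Z)
(-268728 + 201804)*(-367780 + g(242, -26)) = (-268728 + 201804)*(-367780 + 1/(609 + 242)) = -66924*(-367780 + 1/851) = -66924*(-312980779/851) = 20945925653796/851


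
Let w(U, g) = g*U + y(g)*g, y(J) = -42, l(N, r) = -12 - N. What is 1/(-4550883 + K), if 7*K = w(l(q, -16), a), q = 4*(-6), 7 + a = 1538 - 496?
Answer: -7/31887231 ≈ -2.1952e-7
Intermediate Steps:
a = 1035 (a = -7 + (1538 - 496) = -7 + 1042 = 1035)
q = -24
w(U, g) = -42*g + U*g (w(U, g) = g*U - 42*g = U*g - 42*g = -42*g + U*g)
K = -31050/7 (K = (1035*(-42 + (-12 - 1*(-24))))/7 = (1035*(-42 + (-12 + 24)))/7 = (1035*(-42 + 12))/7 = (1035*(-30))/7 = (⅐)*(-31050) = -31050/7 ≈ -4435.7)
1/(-4550883 + K) = 1/(-4550883 - 31050/7) = 1/(-31887231/7) = -7/31887231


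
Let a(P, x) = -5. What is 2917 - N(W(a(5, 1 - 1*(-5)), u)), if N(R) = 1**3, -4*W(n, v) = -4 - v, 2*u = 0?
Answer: 2916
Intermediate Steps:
u = 0 (u = (1/2)*0 = 0)
W(n, v) = 1 + v/4 (W(n, v) = -(-4 - v)/4 = 1 + v/4)
N(R) = 1
2917 - N(W(a(5, 1 - 1*(-5)), u)) = 2917 - 1*1 = 2917 - 1 = 2916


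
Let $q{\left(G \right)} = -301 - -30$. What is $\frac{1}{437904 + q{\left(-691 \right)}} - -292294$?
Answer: $\frac{127917500103}{437633} \approx 2.9229 \cdot 10^{5}$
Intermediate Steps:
$q{\left(G \right)} = -271$ ($q{\left(G \right)} = -301 + 30 = -271$)
$\frac{1}{437904 + q{\left(-691 \right)}} - -292294 = \frac{1}{437904 - 271} - -292294 = \frac{1}{437633} + 292294 = \frac{127917500103}{437633}$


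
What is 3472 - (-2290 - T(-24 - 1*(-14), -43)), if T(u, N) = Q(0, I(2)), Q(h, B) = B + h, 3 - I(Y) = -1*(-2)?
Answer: 5763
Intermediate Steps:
I(Y) = 1 (I(Y) = 3 - (-1)*(-2) = 3 - 1*2 = 3 - 2 = 1)
T(u, N) = 1 (T(u, N) = 1 + 0 = 1)
3472 - (-2290 - T(-24 - 1*(-14), -43)) = 3472 - (-2290 - 1*1) = 3472 - (-2290 - 1) = 3472 - 1*(-2291) = 3472 + 2291 = 5763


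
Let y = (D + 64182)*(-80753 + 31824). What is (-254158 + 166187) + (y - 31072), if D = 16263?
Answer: -3936212448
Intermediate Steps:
y = -3936093405 (y = (16263 + 64182)*(-80753 + 31824) = 80445*(-48929) = -3936093405)
(-254158 + 166187) + (y - 31072) = (-254158 + 166187) + (-3936093405 - 31072) = -87971 - 3936124477 = -3936212448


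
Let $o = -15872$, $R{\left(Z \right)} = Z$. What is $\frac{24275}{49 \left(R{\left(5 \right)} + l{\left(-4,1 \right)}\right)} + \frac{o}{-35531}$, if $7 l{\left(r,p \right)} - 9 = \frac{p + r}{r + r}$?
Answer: $\frac{1387912424}{17658907} \approx 78.596$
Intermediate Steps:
$l{\left(r,p \right)} = \frac{9}{7} + \frac{p + r}{14 r}$ ($l{\left(r,p \right)} = \frac{9}{7} + \frac{\left(p + r\right) \frac{1}{r + r}}{7} = \frac{9}{7} + \frac{\left(p + r\right) \frac{1}{2 r}}{7} = \frac{9}{7} + \frac{\frac{1}{2} \frac{1}{r} \left(p + r\right)}{7} = \frac{9}{7} + \frac{p + r}{14 r}$)
$\frac{24275}{49 \left(R{\left(5 \right)} + l{\left(-4,1 \right)}\right)} + \frac{o}{-35531} = \frac{24275}{49 \left(5 + \frac{1 + 19 \left(-4\right)}{14 \left(-4\right)}\right)} - \frac{15872}{-35531} = \frac{24275}{49 \left(5 + \frac{1}{14} \left(- \frac{1}{4}\right) \left(1 - 76\right)\right)} - - \frac{15872}{35531} = \frac{24275}{49 \left(5 + \frac{1}{14} \left(- \frac{1}{4}\right) \left(-75\right)\right)} + \frac{15872}{35531} = \frac{24275}{49 \left(5 + \frac{75}{56}\right)} + \frac{15872}{35531} = \frac{24275}{49 \cdot \frac{355}{56}} + \frac{15872}{35531} = \frac{24275}{\frac{2485}{8}} + \frac{15872}{35531} = 24275 \cdot \frac{8}{2485} + \frac{15872}{35531} = \frac{38840}{497} + \frac{15872}{35531} = \frac{1387912424}{17658907}$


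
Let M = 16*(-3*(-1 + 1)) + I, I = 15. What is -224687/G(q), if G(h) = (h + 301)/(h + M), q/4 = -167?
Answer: -146720611/367 ≈ -3.9978e+5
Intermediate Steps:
q = -668 (q = 4*(-167) = -668)
M = 15 (M = 16*(-3*(-1 + 1)) + 15 = 16*(-3*0) + 15 = 16*0 + 15 = 0 + 15 = 15)
G(h) = (301 + h)/(15 + h) (G(h) = (h + 301)/(h + 15) = (301 + h)/(15 + h))
-224687/G(q) = -224687*(15 - 668)/(301 - 668) = -224687/(-367/(-653)) = -224687/((-1/653*(-367))) = -224687/367/653 = -224687*653/367 = -146720611/367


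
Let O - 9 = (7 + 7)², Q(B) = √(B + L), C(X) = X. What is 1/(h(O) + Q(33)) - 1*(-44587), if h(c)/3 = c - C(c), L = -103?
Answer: 44587 - I*√70/70 ≈ 44587.0 - 0.11952*I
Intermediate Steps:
Q(B) = √(-103 + B) (Q(B) = √(B - 103) = √(-103 + B))
O = 205 (O = 9 + (7 + 7)² = 9 + 14² = 9 + 196 = 205)
h(c) = 0 (h(c) = 3*(c - c) = 3*0 = 0)
1/(h(O) + Q(33)) - 1*(-44587) = 1/(0 + √(-103 + 33)) - 1*(-44587) = 1/(0 + √(-70)) + 44587 = 1/(0 + I*√70) + 44587 = 1/(I*√70) + 44587 = -I*√70/70 + 44587 = 44587 - I*√70/70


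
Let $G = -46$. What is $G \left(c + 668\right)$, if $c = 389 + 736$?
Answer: $-82478$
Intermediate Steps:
$c = 1125$
$G \left(c + 668\right) = - 46 \left(1125 + 668\right) = \left(-46\right) 1793 = -82478$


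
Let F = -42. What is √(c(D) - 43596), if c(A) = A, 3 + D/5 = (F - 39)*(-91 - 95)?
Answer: √31719 ≈ 178.10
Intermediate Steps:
D = 75315 (D = -15 + 5*((-42 - 39)*(-91 - 95)) = -15 + 5*(-81*(-186)) = -15 + 5*15066 = -15 + 75330 = 75315)
√(c(D) - 43596) = √(75315 - 43596) = √31719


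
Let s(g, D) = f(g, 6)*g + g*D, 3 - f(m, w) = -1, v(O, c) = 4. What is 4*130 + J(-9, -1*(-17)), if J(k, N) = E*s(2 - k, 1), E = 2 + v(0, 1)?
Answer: 850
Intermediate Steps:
f(m, w) = 4 (f(m, w) = 3 - 1*(-1) = 3 + 1 = 4)
E = 6 (E = 2 + 4 = 6)
s(g, D) = 4*g + D*g (s(g, D) = 4*g + g*D = 4*g + D*g)
J(k, N) = 60 - 30*k (J(k, N) = 6*((2 - k)*(4 + 1)) = 6*((2 - k)*5) = 6*(10 - 5*k) = 60 - 30*k)
4*130 + J(-9, -1*(-17)) = 4*130 + (60 - 30*(-9)) = 520 + (60 + 270) = 520 + 330 = 850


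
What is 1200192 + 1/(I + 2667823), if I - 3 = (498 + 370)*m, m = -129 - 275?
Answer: 2781029693569/2317154 ≈ 1.2002e+6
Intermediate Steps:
m = -404
I = -350669 (I = 3 + (498 + 370)*(-404) = 3 + 868*(-404) = 3 - 350672 = -350669)
1200192 + 1/(I + 2667823) = 1200192 + 1/(-350669 + 2667823) = 1200192 + 1/2317154 = 2781029693569/2317154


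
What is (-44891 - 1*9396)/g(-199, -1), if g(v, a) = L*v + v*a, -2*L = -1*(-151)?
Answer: -108574/30447 ≈ -3.5660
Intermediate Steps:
L = -151/2 (L = -(-1)*(-151)/2 = -1/2*151 = -151/2 ≈ -75.500)
g(v, a) = -151*v/2 + a*v (g(v, a) = -151*v/2 + v*a = -151*v/2 + a*v)
(-44891 - 1*9396)/g(-199, -1) = (-44891 - 1*9396)/(((1/2)*(-199)*(-151 + 2*(-1)))) = (-44891 - 9396)/(((1/2)*(-199)*(-151 - 2))) = -54287/((1/2)*(-199)*(-153)) = -54287/30447/2 = -54287*2/30447 = -108574/30447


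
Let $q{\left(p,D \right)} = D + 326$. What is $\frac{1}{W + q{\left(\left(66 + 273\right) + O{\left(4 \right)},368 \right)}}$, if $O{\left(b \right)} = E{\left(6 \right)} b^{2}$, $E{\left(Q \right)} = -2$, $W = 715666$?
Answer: $\frac{1}{716360} \approx 1.3959 \cdot 10^{-6}$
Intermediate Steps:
$O{\left(b \right)} = - 2 b^{2}$
$q{\left(p,D \right)} = 326 + D$
$\frac{1}{W + q{\left(\left(66 + 273\right) + O{\left(4 \right)},368 \right)}} = \frac{1}{715666 + \left(326 + 368\right)} = \frac{1}{715666 + 694} = \frac{1}{716360}$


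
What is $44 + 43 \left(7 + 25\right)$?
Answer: $1420$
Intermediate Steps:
$44 + 43 \left(7 + 25\right) = 44 + 43 \cdot 32 = 44 + 1376 = 1420$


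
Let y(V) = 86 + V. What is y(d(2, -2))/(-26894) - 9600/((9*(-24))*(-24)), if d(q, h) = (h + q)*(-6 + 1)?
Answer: -673511/363069 ≈ -1.8550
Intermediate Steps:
d(q, h) = -5*h - 5*q (d(q, h) = (h + q)*(-5) = -5*h - 5*q)
y(d(2, -2))/(-26894) - 9600/((9*(-24))*(-24)) = (86 + (-5*(-2) - 5*2))/(-26894) - 9600/((9*(-24))*(-24)) = (86 + (10 - 10))*(-1/26894) - 9600/((-216*(-24))) = (86 + 0)*(-1/26894) - 9600/5184 = 86*(-1/26894) - 9600*1/5184 = -43/13447 - 50/27 = -673511/363069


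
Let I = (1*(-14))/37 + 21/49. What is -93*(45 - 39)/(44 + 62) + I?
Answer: -71572/13727 ≈ -5.2140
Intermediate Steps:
I = 13/259 (I = -14*1/37 + 21*(1/49) = -14/37 + 3/7 = 13/259 ≈ 0.050193)
-93*(45 - 39)/(44 + 62) + I = -93*(45 - 39)/(44 + 62) + 13/259 = -558/106 + 13/259 = -93*3/53 + 13/259 = -279/53 + 13/259 = -71572/13727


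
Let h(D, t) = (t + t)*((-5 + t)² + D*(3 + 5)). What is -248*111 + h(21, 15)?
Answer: -19488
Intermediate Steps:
h(D, t) = 2*t*((-5 + t)² + 8*D) (h(D, t) = (2*t)*((-5 + t)² + D*8) = (2*t)*((-5 + t)² + 8*D) = 2*t*((-5 + t)² + 8*D))
-248*111 + h(21, 15) = -248*111 + 2*15*((-5 + 15)² + 8*21) = -27528 + 2*15*(10² + 168) = -27528 + 2*15*(100 + 168) = -27528 + 2*15*268 = -27528 + 8040 = -19488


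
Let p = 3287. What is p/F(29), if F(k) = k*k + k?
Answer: 3287/870 ≈ 3.7782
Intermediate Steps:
F(k) = k + k² (F(k) = k² + k = k + k²)
p/F(29) = 3287/((29*(1 + 29))) = 3287/((29*30)) = 3287/870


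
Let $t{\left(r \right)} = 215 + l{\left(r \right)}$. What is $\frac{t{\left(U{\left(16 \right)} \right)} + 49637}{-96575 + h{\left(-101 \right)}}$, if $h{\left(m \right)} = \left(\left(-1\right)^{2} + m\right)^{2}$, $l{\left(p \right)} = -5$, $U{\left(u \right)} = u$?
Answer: $- \frac{49847}{86575} \approx -0.57577$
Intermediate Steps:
$h{\left(m \right)} = \left(1 + m\right)^{2}$
$t{\left(r \right)} = 210$ ($t{\left(r \right)} = 215 - 5 = 210$)
$\frac{t{\left(U{\left(16 \right)} \right)} + 49637}{-96575 + h{\left(-101 \right)}} = \frac{210 + 49637}{-96575 + \left(1 - 101\right)^{2}} = \frac{49847}{-96575 + \left(-100\right)^{2}} = \frac{49847}{-96575 + 10000} = \frac{49847}{-86575} = 49847 \left(- \frac{1}{86575}\right) = - \frac{49847}{86575}$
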